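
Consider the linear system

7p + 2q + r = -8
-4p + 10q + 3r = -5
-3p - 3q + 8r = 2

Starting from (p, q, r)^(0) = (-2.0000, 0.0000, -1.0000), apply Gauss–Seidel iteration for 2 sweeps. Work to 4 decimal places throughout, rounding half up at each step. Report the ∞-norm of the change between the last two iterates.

0.1636

Iteration 1:
  p = (-8 - (2)·0.0000 - (1)·-1.0000) / (7) = -1.0000
  q = (-5 - (-4)·-1.0000 - (3)·-1.0000) / (10) = -0.6000
  r = (2 - (-3)·-1.0000 - (-3)·-0.6000) / (8) = -0.3500
Iteration 2:
  p = (-8 - (2)·-0.6000 - (1)·-0.3500) / (7) = -0.9214
  q = (-5 - (-4)·-0.9214 - (3)·-0.3500) / (10) = -0.7636
  r = (2 - (-3)·-0.9214 - (-3)·-0.7636) / (8) = -0.3819
Change: (0.0786, -0.1636, -0.0319) → max |·| = 0.1636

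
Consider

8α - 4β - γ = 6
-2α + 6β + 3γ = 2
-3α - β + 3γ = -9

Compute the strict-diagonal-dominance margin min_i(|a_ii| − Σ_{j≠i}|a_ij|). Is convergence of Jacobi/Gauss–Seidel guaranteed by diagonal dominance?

-1

row 1: |8| − (4+1) = 3
row 2: |6| − (2+3) = 1
row 3: |3| − (3+1) = -1
minimum over rows = -1 → not strictly diagonally dominant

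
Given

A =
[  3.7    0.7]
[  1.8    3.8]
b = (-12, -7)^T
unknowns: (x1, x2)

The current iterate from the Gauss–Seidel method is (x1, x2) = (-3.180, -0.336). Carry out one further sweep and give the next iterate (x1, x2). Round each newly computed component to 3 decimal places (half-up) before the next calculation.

(-3.180, -0.336)

One sweep:
  x1 = (-12 - (0.7)·-0.336) / (3.7) = -3.180
  x2 = (-7 - (1.8)·-3.180) / (3.8) = -0.336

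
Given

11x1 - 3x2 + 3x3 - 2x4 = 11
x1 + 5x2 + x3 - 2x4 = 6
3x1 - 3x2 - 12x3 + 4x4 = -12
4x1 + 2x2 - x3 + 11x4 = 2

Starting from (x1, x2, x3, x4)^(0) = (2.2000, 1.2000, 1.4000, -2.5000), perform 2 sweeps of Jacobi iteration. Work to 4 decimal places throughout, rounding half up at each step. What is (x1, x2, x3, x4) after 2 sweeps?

Iteration 1:
  x1 = (11 - (-3)·1.2000 - (3)·1.4000 - (-2)·-2.5000) / (11) = 0.4909
  x2 = (6 - (1)·2.2000 - (1)·1.4000 - (-2)·-2.5000) / (5) = -0.5200
  x3 = (-12 - (3)·2.2000 - (-3)·1.2000 - (4)·-2.5000) / (-12) = 0.4167
  x4 = (2 - (4)·2.2000 - (2)·1.2000 - (-1)·1.4000) / (11) = -0.7091
Iteration 2:
  x1 = (11 - (-3)·-0.5200 - (3)·0.4167 - (-2)·-0.7091) / (11) = 0.6156
  x2 = (6 - (1)·0.4909 - (1)·0.4167 - (-2)·-0.7091) / (5) = 0.7348
  x3 = (-12 - (3)·0.4909 - (-3)·-0.5200 - (4)·-0.7091) / (-12) = 1.0164
  x4 = (2 - (4)·0.4909 - (2)·-0.5200 - (-1)·0.4167) / (11) = 0.1357

(0.6156, 0.7348, 1.0164, 0.1357)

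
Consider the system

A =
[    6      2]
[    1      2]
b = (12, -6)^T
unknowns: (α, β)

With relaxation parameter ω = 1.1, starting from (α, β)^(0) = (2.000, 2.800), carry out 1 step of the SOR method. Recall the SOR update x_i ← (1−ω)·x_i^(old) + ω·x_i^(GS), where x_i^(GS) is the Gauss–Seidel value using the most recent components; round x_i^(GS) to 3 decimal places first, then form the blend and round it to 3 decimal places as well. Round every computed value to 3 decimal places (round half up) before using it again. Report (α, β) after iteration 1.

(0.974, -4.116)

Iteration 1:
  α: GS value = (12 - (2)·2.800) / (6) = 1.067;  α ← (1−ω)·2.000 + ω·1.067 = 0.974
  β: GS value = (-6 - (1)·0.974) / (2) = -3.487;  β ← (1−ω)·2.800 + ω·-3.487 = -4.116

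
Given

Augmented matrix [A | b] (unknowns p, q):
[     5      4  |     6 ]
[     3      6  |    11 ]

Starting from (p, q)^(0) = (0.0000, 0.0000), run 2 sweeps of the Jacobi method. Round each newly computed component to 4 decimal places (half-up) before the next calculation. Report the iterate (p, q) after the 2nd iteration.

Iteration 1:
  p = (6 - (4)·0.0000) / (5) = 1.2000
  q = (11 - (3)·0.0000) / (6) = 1.8333
Iteration 2:
  p = (6 - (4)·1.8333) / (5) = -0.2666
  q = (11 - (3)·1.2000) / (6) = 1.2333

(-0.2666, 1.2333)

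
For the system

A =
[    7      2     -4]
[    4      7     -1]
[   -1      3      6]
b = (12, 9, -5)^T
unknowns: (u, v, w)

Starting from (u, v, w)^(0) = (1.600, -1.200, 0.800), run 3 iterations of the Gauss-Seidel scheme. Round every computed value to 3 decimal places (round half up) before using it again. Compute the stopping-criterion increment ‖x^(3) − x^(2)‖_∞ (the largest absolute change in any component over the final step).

0.331

Iteration 1:
  u = (12 - (2)·-1.200 - (-4)·0.800) / (7) = 2.514
  v = (9 - (4)·2.514 - (-1)·0.800) / (7) = -0.037
  w = (-5 - (-1)·2.514 - (3)·-0.037) / (6) = -0.396
Iteration 2:
  u = (12 - (2)·-0.037 - (-4)·-0.396) / (7) = 1.499
  v = (9 - (4)·1.499 - (-1)·-0.396) / (7) = 0.373
  w = (-5 - (-1)·1.499 - (3)·0.373) / (6) = -0.770
Iteration 3:
  u = (12 - (2)·0.373 - (-4)·-0.770) / (7) = 1.168
  v = (9 - (4)·1.168 - (-1)·-0.770) / (7) = 0.508
  w = (-5 - (-1)·1.168 - (3)·0.508) / (6) = -0.893
Change: (-0.331, 0.135, -0.123) → max |·| = 0.331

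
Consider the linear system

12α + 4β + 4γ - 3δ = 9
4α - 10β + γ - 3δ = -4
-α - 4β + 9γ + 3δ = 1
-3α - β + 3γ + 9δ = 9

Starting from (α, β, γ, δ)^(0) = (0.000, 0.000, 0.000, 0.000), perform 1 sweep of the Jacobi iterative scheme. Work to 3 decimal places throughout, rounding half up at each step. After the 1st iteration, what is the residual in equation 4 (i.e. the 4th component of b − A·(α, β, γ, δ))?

Iteration 1:
  α = (9 - (4)·0.000 - (4)·0.000 - (-3)·0.000) / (12) = 0.750
  β = (-4 - (4)·0.000 - (1)·0.000 - (-3)·0.000) / (-10) = 0.400
  γ = (1 - (-1)·0.000 - (-4)·0.000 - (3)·0.000) / (9) = 0.111
  δ = (9 - (-3)·0.000 - (-1)·0.000 - (3)·0.000) / (9) = 1.000
Residual b − A·x = (0.956, -0.111, -0.649, 2.317)

2.317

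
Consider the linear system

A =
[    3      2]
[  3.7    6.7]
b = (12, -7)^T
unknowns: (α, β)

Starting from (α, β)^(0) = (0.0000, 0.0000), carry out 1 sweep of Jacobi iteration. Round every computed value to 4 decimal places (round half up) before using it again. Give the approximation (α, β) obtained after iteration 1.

(4.0000, -1.0448)

Iteration 1:
  α = (12 - (2)·0.0000) / (3) = 4.0000
  β = (-7 - (3.7)·0.0000) / (6.7) = -1.0448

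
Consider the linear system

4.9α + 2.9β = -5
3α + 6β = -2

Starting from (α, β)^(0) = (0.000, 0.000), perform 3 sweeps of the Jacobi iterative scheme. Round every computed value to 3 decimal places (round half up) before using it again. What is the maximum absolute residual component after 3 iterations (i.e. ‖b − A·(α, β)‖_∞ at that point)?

0.907

Iteration 1:
  α = (-5 - (2.9)·0.000) / (4.9) = -1.020
  β = (-2 - (3)·0.000) / (6) = -0.333
Iteration 2:
  α = (-5 - (2.9)·-0.333) / (4.9) = -0.823
  β = (-2 - (3)·-1.020) / (6) = 0.177
Iteration 3:
  α = (-5 - (2.9)·0.177) / (4.9) = -1.125
  β = (-2 - (3)·-0.823) / (6) = 0.078
Residual b − A·x = (0.286, 0.907); ∞-norm = 0.907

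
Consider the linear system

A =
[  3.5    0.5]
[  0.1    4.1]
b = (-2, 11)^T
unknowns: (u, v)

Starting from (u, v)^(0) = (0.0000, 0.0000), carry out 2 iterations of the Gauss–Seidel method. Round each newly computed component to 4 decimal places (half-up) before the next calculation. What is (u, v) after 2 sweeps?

(-0.9567, 2.7063)

Iteration 1:
  u = (-2 - (0.5)·0.0000) / (3.5) = -0.5714
  v = (11 - (0.1)·-0.5714) / (4.1) = 2.6969
Iteration 2:
  u = (-2 - (0.5)·2.6969) / (3.5) = -0.9567
  v = (11 - (0.1)·-0.9567) / (4.1) = 2.7063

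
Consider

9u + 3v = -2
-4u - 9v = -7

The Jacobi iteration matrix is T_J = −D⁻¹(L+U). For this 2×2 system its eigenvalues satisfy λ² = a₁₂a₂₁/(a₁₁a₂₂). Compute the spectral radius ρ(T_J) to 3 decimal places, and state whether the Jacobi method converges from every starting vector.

0.385

a₁₂a₂₁/(a₁₁a₂₂) = (3)·(-4) / ((9)·(-9)) = 0.148148
ρ = √|0.148148| = √0.148148 = 0.385
ρ < 1, so Jacobi converges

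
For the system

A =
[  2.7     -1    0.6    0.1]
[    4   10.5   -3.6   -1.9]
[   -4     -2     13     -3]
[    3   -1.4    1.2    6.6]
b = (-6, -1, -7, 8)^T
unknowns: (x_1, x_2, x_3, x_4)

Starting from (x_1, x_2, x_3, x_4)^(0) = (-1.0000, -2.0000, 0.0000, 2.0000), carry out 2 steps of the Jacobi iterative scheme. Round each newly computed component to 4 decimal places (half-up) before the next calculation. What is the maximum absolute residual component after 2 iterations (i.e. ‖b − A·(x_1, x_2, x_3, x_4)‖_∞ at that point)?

10.2936

Iteration 1:
  x_1 = (-6 - (-1)·-2.0000 - (0.6)·0.0000 - (0.1)·2.0000) / (2.7) = -3.0370
  x_2 = (-1 - (4)·-1.0000 - (-3.6)·0.0000 - (-1.9)·2.0000) / (10.5) = 0.6476
  x_3 = (-7 - (-4)·-1.0000 - (-2)·-2.0000 - (-3)·2.0000) / (13) = -0.6923
  x_4 = (8 - (3)·-1.0000 - (-1.4)·-2.0000 - (1.2)·0.0000) / (6.6) = 1.2424
Iteration 2:
  x_1 = (-6 - (-1)·0.6476 - (0.6)·-0.6923 - (0.1)·1.2424) / (2.7) = -1.8745
  x_2 = (-1 - (4)·-3.0370 - (-3.6)·-0.6923 - (-1.9)·1.2424) / (10.5) = 1.0492
  x_3 = (-7 - (-4)·-3.0370 - (-2)·0.6476 - (-3)·1.2424) / (13) = -1.0866
  x_4 = (8 - (3)·-3.0370 - (-1.4)·0.6476 - (1.2)·-0.6923) / (6.6) = 2.8558
Residual b − A·x = (0.4767, -3.0043, 10.2936, -2.4520); ∞-norm = 10.2936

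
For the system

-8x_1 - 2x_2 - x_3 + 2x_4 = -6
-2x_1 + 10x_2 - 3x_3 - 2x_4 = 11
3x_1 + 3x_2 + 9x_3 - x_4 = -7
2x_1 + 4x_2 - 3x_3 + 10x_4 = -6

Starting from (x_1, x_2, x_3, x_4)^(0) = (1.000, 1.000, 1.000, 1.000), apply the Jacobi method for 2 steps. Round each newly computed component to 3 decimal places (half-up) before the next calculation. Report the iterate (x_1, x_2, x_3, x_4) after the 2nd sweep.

(0.242, 0.645, -1.686, -1.845)

Iteration 1:
  x_1 = (-6 - (-2)·1.000 - (-1)·1.000 - (2)·1.000) / (-8) = 0.625
  x_2 = (11 - (-2)·1.000 - (-3)·1.000 - (-2)·1.000) / (10) = 1.800
  x_3 = (-7 - (3)·1.000 - (3)·1.000 - (-1)·1.000) / (9) = -1.333
  x_4 = (-6 - (2)·1.000 - (4)·1.000 - (-3)·1.000) / (10) = -0.900
Iteration 2:
  x_1 = (-6 - (-2)·1.800 - (-1)·-1.333 - (2)·-0.900) / (-8) = 0.242
  x_2 = (11 - (-2)·0.625 - (-3)·-1.333 - (-2)·-0.900) / (10) = 0.645
  x_3 = (-7 - (3)·0.625 - (3)·1.800 - (-1)·-0.900) / (9) = -1.686
  x_4 = (-6 - (2)·0.625 - (4)·1.800 - (-3)·-1.333) / (10) = -1.845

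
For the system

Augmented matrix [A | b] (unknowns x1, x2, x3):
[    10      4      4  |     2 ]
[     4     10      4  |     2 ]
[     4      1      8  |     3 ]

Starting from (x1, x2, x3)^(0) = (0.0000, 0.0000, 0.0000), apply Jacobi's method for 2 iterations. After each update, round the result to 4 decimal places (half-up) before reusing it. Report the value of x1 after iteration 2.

Iteration 1:
  x1 = (2 - (4)·0.0000 - (4)·0.0000) / (10) = 0.2000
  x2 = (2 - (4)·0.0000 - (4)·0.0000) / (10) = 0.2000
  x3 = (3 - (4)·0.0000 - (1)·0.0000) / (8) = 0.3750
Iteration 2:
  x1 = (2 - (4)·0.2000 - (4)·0.3750) / (10) = -0.0300
  x2 = (2 - (4)·0.2000 - (4)·0.3750) / (10) = -0.0300
  x3 = (3 - (4)·0.2000 - (1)·0.2000) / (8) = 0.2500

-0.0300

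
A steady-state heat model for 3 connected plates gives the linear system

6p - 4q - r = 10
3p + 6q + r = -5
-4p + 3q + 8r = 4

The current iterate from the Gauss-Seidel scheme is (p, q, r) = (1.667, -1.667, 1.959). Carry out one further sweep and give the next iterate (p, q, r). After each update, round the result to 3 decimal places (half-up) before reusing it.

(0.882, -1.601, 1.541)

One sweep:
  p = (10 - (-4)·-1.667 - (-1)·1.959) / (6) = 0.882
  q = (-5 - (3)·0.882 - (1)·1.959) / (6) = -1.601
  r = (4 - (-4)·0.882 - (3)·-1.601) / (8) = 1.541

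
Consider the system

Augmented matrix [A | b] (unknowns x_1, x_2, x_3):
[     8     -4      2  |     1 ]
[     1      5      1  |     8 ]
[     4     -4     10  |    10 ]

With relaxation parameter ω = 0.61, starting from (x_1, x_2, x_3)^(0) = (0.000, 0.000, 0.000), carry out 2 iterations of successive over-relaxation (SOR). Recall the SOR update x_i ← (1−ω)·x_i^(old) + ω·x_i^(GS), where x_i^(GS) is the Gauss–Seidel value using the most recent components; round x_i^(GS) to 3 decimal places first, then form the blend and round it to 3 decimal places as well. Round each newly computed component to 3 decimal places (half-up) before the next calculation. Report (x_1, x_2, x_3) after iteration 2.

Iteration 1:
  x_1: GS value = (1 - (-4)·0.000 - (2)·0.000) / (8) = 0.125;  x_1 ← (1−ω)·0.000 + ω·0.125 = 0.076
  x_2: GS value = (8 - (1)·0.076 - (1)·0.000) / (5) = 1.585;  x_2 ← (1−ω)·0.000 + ω·1.585 = 0.967
  x_3: GS value = (10 - (4)·0.076 - (-4)·0.967) / (10) = 1.356;  x_3 ← (1−ω)·0.000 + ω·1.356 = 0.827
Iteration 2:
  x_1: GS value = (1 - (-4)·0.967 - (2)·0.827) / (8) = 0.402;  x_1 ← (1−ω)·0.076 + ω·0.402 = 0.275
  x_2: GS value = (8 - (1)·0.275 - (1)·0.827) / (5) = 1.380;  x_2 ← (1−ω)·0.967 + ω·1.380 = 1.219
  x_3: GS value = (10 - (4)·0.275 - (-4)·1.219) / (10) = 1.378;  x_3 ← (1−ω)·0.827 + ω·1.378 = 1.163

(0.275, 1.219, 1.163)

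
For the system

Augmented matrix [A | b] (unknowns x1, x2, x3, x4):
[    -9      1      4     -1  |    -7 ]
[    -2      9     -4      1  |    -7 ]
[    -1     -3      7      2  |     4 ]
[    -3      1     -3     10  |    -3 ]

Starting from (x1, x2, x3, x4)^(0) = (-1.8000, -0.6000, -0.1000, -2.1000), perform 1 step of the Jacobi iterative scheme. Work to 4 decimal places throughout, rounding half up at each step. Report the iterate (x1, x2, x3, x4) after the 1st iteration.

Iteration 1:
  x1 = (-7 - (1)·-0.6000 - (4)·-0.1000 - (-1)·-2.1000) / (-9) = 0.9000
  x2 = (-7 - (-2)·-1.8000 - (-4)·-0.1000 - (1)·-2.1000) / (9) = -0.9889
  x3 = (4 - (-1)·-1.8000 - (-3)·-0.6000 - (2)·-2.1000) / (7) = 0.6571
  x4 = (-3 - (-3)·-1.8000 - (1)·-0.6000 - (-3)·-0.1000) / (10) = -0.8100

(0.9000, -0.9889, 0.6571, -0.8100)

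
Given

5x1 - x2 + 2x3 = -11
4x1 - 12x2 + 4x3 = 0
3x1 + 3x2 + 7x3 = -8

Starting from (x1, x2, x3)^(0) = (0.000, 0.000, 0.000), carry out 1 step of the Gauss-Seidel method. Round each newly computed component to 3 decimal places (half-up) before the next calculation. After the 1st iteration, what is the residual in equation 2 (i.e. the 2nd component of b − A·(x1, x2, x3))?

-0.452

Iteration 1:
  x1 = (-11 - (-1)·0.000 - (2)·0.000) / (5) = -2.200
  x2 = (0 - (4)·-2.200 - (4)·0.000) / (-12) = -0.733
  x3 = (-8 - (3)·-2.200 - (3)·-0.733) / (7) = 0.114
Residual b − A·x = (-0.961, -0.452, 0.001)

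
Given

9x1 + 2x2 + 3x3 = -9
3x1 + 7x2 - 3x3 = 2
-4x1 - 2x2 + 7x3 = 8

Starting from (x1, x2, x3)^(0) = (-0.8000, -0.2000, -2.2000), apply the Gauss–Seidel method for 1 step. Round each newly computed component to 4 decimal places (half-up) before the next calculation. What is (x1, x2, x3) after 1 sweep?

(-0.2222, -0.5619, 0.8553)

Iteration 1:
  x1 = (-9 - (2)·-0.2000 - (3)·-2.2000) / (9) = -0.2222
  x2 = (2 - (3)·-0.2222 - (-3)·-2.2000) / (7) = -0.5619
  x3 = (8 - (-4)·-0.2222 - (-2)·-0.5619) / (7) = 0.8553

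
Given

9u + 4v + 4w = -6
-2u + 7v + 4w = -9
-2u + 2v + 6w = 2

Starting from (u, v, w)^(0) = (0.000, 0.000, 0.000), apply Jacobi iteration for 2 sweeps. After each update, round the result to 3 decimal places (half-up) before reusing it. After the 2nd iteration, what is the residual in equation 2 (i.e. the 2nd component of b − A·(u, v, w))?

0.023

Iteration 1:
  u = (-6 - (4)·0.000 - (4)·0.000) / (9) = -0.667
  v = (-9 - (-2)·0.000 - (4)·0.000) / (7) = -1.286
  w = (2 - (-2)·0.000 - (2)·0.000) / (6) = 0.333
Iteration 2:
  u = (-6 - (4)·-1.286 - (4)·0.333) / (9) = -0.243
  v = (-9 - (-2)·-0.667 - (4)·0.333) / (7) = -1.667
  w = (2 - (-2)·-0.667 - (2)·-1.286) / (6) = 0.540
Residual b − A·x = (0.695, 0.023, 1.608)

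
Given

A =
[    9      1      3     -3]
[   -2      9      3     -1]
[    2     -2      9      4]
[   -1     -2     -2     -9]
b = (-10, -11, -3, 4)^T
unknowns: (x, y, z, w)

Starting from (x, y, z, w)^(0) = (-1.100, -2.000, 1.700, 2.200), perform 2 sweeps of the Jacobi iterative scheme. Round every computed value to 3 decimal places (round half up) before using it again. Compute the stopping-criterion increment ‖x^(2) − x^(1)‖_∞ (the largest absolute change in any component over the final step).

1.054

Iteration 1:
  x = (-10 - (1)·-2.000 - (3)·1.700 - (-3)·2.200) / (9) = -0.722
  y = (-11 - (-2)·-1.100 - (3)·1.700 - (-1)·2.200) / (9) = -1.789
  z = (-3 - (2)·-1.100 - (-2)·-2.000 - (4)·2.200) / (9) = -1.511
  w = (4 - (-1)·-1.100 - (-2)·-2.000 - (-2)·1.700) / (-9) = -0.256
Iteration 2:
  x = (-10 - (1)·-1.789 - (3)·-1.511 - (-3)·-0.256) / (9) = -0.494
  y = (-11 - (-2)·-0.722 - (3)·-1.511 - (-1)·-0.256) / (9) = -0.907
  z = (-3 - (2)·-0.722 - (-2)·-1.789 - (4)·-0.256) / (9) = -0.457
  w = (4 - (-1)·-0.722 - (-2)·-1.789 - (-2)·-1.511) / (-9) = 0.369
Change: (0.228, 0.882, 1.054, 0.625) → max |·| = 1.054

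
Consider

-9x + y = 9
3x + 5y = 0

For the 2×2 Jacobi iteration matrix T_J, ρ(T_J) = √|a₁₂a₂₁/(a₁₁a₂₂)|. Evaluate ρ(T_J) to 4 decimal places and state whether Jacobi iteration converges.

0.2582

a₁₂a₂₁/(a₁₁a₂₂) = (1)·(3) / ((-9)·(5)) = -0.066667
ρ = √|-0.066667| = √0.066667 = 0.2582
ρ < 1, so Jacobi converges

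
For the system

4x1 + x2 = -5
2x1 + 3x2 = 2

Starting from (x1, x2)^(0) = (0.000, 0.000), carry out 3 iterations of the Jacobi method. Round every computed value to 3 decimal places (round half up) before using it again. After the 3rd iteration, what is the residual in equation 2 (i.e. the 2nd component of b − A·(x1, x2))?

Iteration 1:
  x1 = (-5 - (1)·0.000) / (4) = -1.250
  x2 = (2 - (2)·0.000) / (3) = 0.667
Iteration 2:
  x1 = (-5 - (1)·0.667) / (4) = -1.417
  x2 = (2 - (2)·-1.250) / (3) = 1.500
Iteration 3:
  x1 = (-5 - (1)·1.500) / (4) = -1.625
  x2 = (2 - (2)·-1.417) / (3) = 1.611
Residual b − A·x = (-0.111, 0.417)

0.417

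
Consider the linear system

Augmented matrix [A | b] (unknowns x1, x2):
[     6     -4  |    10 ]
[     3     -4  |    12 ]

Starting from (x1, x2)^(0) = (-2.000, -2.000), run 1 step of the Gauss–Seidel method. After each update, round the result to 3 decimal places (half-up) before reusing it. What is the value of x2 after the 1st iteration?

Iteration 1:
  x1 = (10 - (-4)·-2.000) / (6) = 0.333
  x2 = (12 - (3)·0.333) / (-4) = -2.750

-2.750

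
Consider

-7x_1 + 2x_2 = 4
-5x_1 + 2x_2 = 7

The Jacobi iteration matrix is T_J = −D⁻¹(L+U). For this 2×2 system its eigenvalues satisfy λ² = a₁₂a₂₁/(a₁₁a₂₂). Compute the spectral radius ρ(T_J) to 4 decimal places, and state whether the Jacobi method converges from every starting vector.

0.8452

a₁₂a₂₁/(a₁₁a₂₂) = (2)·(-5) / ((-7)·(2)) = 0.714286
ρ = √|0.714286| = √0.714286 = 0.8452
ρ < 1, so Jacobi converges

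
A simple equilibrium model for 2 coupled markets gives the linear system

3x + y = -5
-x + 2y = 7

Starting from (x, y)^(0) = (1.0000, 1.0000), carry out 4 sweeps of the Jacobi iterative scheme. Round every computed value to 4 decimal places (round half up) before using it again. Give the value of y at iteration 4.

2.2500

Iteration 1:
  x = (-5 - (1)·1.0000) / (3) = -2.0000
  y = (7 - (-1)·1.0000) / (2) = 4.0000
Iteration 2:
  x = (-5 - (1)·4.0000) / (3) = -3.0000
  y = (7 - (-1)·-2.0000) / (2) = 2.5000
Iteration 3:
  x = (-5 - (1)·2.5000) / (3) = -2.5000
  y = (7 - (-1)·-3.0000) / (2) = 2.0000
Iteration 4:
  x = (-5 - (1)·2.0000) / (3) = -2.3333
  y = (7 - (-1)·-2.5000) / (2) = 2.2500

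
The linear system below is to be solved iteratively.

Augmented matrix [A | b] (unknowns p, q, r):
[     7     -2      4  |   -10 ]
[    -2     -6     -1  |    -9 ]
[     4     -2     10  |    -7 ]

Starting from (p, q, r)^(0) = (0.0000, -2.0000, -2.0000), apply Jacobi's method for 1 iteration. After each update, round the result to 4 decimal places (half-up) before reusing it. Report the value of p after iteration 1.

-0.8571

Iteration 1:
  p = (-10 - (-2)·-2.0000 - (4)·-2.0000) / (7) = -0.8571
  q = (-9 - (-2)·0.0000 - (-1)·-2.0000) / (-6) = 1.8333
  r = (-7 - (4)·0.0000 - (-2)·-2.0000) / (10) = -1.1000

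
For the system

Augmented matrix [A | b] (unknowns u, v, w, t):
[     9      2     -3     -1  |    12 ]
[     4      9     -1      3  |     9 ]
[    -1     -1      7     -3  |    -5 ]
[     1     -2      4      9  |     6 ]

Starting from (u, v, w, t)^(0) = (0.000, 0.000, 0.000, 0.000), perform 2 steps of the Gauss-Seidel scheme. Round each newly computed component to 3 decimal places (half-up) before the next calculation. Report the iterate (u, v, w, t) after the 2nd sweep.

(1.178, 0.153, -0.174, 0.647)

Iteration 1:
  u = (12 - (2)·0.000 - (-3)·0.000 - (-1)·0.000) / (9) = 1.333
  v = (9 - (4)·1.333 - (-1)·0.000 - (3)·0.000) / (9) = 0.408
  w = (-5 - (-1)·1.333 - (-1)·0.408 - (-3)·0.000) / (7) = -0.466
  t = (6 - (1)·1.333 - (-2)·0.408 - (4)·-0.466) / (9) = 0.816
Iteration 2:
  u = (12 - (2)·0.408 - (-3)·-0.466 - (-1)·0.816) / (9) = 1.178
  v = (9 - (4)·1.178 - (-1)·-0.466 - (3)·0.816) / (9) = 0.153
  w = (-5 - (-1)·1.178 - (-1)·0.153 - (-3)·0.816) / (7) = -0.174
  t = (6 - (1)·1.178 - (-2)·0.153 - (4)·-0.174) / (9) = 0.647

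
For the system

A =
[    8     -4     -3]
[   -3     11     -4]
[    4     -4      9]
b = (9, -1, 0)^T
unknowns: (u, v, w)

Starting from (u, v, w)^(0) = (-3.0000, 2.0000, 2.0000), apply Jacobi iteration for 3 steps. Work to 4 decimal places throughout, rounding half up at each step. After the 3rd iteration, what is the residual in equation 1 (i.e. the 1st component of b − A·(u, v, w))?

Iteration 1:
  u = (9 - (-4)·2.0000 - (-3)·2.0000) / (8) = 2.8750
  v = (-1 - (-3)·-3.0000 - (-4)·2.0000) / (11) = -0.1818
  w = (0 - (4)·-3.0000 - (-4)·2.0000) / (9) = 2.2222
Iteration 2:
  u = (9 - (-4)·-0.1818 - (-3)·2.2222) / (8) = 1.8674
  v = (-1 - (-3)·2.8750 - (-4)·2.2222) / (11) = 1.5013
  w = (0 - (4)·2.8750 - (-4)·-0.1818) / (9) = -1.3586
Iteration 3:
  u = (9 - (-4)·1.5013 - (-3)·-1.3586) / (8) = 1.3662
  v = (-1 - (-3)·1.8674 - (-4)·-1.3586) / (11) = -0.0757
  w = (0 - (4)·1.8674 - (-4)·1.5013) / (9) = -0.1627
Residual b − A·x = (-2.7205, 3.2805, -4.3033)

-2.7205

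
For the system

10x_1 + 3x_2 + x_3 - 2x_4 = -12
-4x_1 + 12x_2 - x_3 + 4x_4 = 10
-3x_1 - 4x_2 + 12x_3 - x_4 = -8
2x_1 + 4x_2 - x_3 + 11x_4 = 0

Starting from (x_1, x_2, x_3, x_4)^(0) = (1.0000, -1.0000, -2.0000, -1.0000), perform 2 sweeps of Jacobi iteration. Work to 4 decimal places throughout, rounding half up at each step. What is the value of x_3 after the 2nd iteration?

Iteration 1:
  x_1 = (-12 - (3)·-1.0000 - (1)·-2.0000 - (-2)·-1.0000) / (10) = -0.9000
  x_2 = (10 - (-4)·1.0000 - (-1)·-2.0000 - (4)·-1.0000) / (12) = 1.3333
  x_3 = (-8 - (-3)·1.0000 - (-4)·-1.0000 - (-1)·-1.0000) / (12) = -0.8333
  x_4 = (0 - (2)·1.0000 - (4)·-1.0000 - (-1)·-2.0000) / (11) = 0.0000
Iteration 2:
  x_1 = (-12 - (3)·1.3333 - (1)·-0.8333 - (-2)·0.0000) / (10) = -1.5167
  x_2 = (10 - (-4)·-0.9000 - (-1)·-0.8333 - (4)·0.0000) / (12) = 0.4639
  x_3 = (-8 - (-3)·-0.9000 - (-4)·1.3333 - (-1)·0.0000) / (12) = -0.4472
  x_4 = (0 - (2)·-0.9000 - (4)·1.3333 - (-1)·-0.8333) / (11) = -0.3970

-0.4472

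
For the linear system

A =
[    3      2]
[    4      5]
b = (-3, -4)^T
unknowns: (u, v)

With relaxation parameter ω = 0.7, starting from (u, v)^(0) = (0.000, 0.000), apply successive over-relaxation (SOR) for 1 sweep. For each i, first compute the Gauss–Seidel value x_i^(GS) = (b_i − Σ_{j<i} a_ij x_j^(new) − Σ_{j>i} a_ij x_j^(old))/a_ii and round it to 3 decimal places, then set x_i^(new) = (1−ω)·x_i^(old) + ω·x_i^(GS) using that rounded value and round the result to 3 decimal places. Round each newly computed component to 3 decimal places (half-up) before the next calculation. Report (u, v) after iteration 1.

Iteration 1:
  u: GS value = (-3 - (2)·0.000) / (3) = -1.000;  u ← (1−ω)·0.000 + ω·-1.000 = -0.700
  v: GS value = (-4 - (4)·-0.700) / (5) = -0.240;  v ← (1−ω)·0.000 + ω·-0.240 = -0.168

(-0.700, -0.168)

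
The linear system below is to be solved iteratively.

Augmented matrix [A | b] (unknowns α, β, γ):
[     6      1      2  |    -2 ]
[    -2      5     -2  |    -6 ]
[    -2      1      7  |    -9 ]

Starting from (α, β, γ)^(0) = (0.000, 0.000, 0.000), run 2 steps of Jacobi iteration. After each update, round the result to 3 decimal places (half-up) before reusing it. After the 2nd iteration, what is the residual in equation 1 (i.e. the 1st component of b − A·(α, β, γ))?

0.496

Iteration 1:
  α = (-2 - (1)·0.000 - (2)·0.000) / (6) = -0.333
  β = (-6 - (-2)·0.000 - (-2)·0.000) / (5) = -1.200
  γ = (-9 - (-2)·0.000 - (1)·0.000) / (7) = -1.286
Iteration 2:
  α = (-2 - (1)·-1.200 - (2)·-1.286) / (6) = 0.295
  β = (-6 - (-2)·-0.333 - (-2)·-1.286) / (5) = -1.848
  γ = (-9 - (-2)·-0.333 - (1)·-1.200) / (7) = -1.209
Residual b − A·x = (0.496, 1.412, 1.901)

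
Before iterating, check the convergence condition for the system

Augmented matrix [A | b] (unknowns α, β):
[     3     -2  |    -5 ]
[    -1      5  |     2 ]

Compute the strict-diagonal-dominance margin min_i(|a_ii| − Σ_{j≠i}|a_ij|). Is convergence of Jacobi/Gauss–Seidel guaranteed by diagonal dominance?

1

row 1: |3| − (2) = 1
row 2: |5| − (1) = 4
minimum over rows = 1 → strictly diagonally dominant (convergence guaranteed)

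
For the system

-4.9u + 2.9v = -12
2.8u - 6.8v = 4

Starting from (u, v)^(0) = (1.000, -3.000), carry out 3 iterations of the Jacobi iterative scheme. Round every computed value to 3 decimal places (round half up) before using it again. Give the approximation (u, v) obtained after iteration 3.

(2.265, 0.377)

Iteration 1:
  u = (-12 - (2.9)·-3.000) / (-4.9) = 0.673
  v = (4 - (2.8)·1.000) / (-6.8) = -0.176
Iteration 2:
  u = (-12 - (2.9)·-0.176) / (-4.9) = 2.345
  v = (4 - (2.8)·0.673) / (-6.8) = -0.311
Iteration 3:
  u = (-12 - (2.9)·-0.311) / (-4.9) = 2.265
  v = (4 - (2.8)·2.345) / (-6.8) = 0.377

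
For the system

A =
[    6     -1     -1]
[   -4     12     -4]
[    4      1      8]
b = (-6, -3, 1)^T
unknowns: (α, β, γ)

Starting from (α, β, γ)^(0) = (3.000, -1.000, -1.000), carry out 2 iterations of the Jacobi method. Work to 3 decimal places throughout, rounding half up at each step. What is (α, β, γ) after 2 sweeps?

Iteration 1:
  α = (-6 - (-1)·-1.000 - (-1)·-1.000) / (6) = -1.333
  β = (-3 - (-4)·3.000 - (-4)·-1.000) / (12) = 0.417
  γ = (1 - (4)·3.000 - (1)·-1.000) / (8) = -1.250
Iteration 2:
  α = (-6 - (-1)·0.417 - (-1)·-1.250) / (6) = -1.139
  β = (-3 - (-4)·-1.333 - (-4)·-1.250) / (12) = -1.111
  γ = (1 - (4)·-1.333 - (1)·0.417) / (8) = 0.739

(-1.139, -1.111, 0.739)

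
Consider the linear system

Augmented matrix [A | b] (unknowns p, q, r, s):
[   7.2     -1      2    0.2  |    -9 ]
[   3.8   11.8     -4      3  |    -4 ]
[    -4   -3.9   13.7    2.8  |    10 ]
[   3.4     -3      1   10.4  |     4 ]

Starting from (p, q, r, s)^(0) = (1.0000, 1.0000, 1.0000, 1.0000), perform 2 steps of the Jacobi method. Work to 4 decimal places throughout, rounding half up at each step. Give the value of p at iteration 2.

-1.6432

Iteration 1:
  p = (-9 - (-1)·1.0000 - (2)·1.0000 - (0.2)·1.0000) / (7.2) = -1.4167
  q = (-4 - (3.8)·1.0000 - (-4)·1.0000 - (3)·1.0000) / (11.8) = -0.5763
  r = (10 - (-4)·1.0000 - (-3.9)·1.0000 - (2.8)·1.0000) / (13.7) = 1.1022
  s = (4 - (3.4)·1.0000 - (-3)·1.0000 - (1)·1.0000) / (10.4) = 0.2500
Iteration 2:
  p = (-9 - (-1)·-0.5763 - (2)·1.1022 - (0.2)·0.2500) / (7.2) = -1.6432
  q = (-4 - (3.8)·-1.4167 - (-4)·1.1022 - (3)·0.2500) / (11.8) = 0.4273
  r = (10 - (-4)·-1.4167 - (-3.9)·-0.5763 - (2.8)·0.2500) / (13.7) = 0.1011
  s = (4 - (3.4)·-1.4167 - (-3)·-0.5763 - (1)·1.1022) / (10.4) = 0.5755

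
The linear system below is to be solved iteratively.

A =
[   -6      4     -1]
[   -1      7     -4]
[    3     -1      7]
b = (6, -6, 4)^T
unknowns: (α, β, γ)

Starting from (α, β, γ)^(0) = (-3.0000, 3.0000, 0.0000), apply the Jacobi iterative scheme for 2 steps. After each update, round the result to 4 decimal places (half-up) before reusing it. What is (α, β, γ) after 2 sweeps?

Iteration 1:
  α = (6 - (4)·3.0000 - (-1)·0.0000) / (-6) = 1.0000
  β = (-6 - (-1)·-3.0000 - (-4)·0.0000) / (7) = -1.2857
  γ = (4 - (3)·-3.0000 - (-1)·3.0000) / (7) = 2.2857
Iteration 2:
  α = (6 - (4)·-1.2857 - (-1)·2.2857) / (-6) = -2.2381
  β = (-6 - (-1)·1.0000 - (-4)·2.2857) / (7) = 0.5918
  γ = (4 - (3)·1.0000 - (-1)·-1.2857) / (7) = -0.0408

(-2.2381, 0.5918, -0.0408)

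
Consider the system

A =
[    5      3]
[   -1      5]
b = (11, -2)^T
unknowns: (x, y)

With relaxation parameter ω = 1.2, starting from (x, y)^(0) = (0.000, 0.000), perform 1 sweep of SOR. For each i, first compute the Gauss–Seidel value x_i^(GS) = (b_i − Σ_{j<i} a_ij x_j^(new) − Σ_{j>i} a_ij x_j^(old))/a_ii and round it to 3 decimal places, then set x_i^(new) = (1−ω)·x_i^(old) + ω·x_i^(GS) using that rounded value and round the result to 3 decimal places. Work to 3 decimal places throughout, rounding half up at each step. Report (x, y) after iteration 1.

Iteration 1:
  x: GS value = (11 - (3)·0.000) / (5) = 2.200;  x ← (1−ω)·0.000 + ω·2.200 = 2.640
  y: GS value = (-2 - (-1)·2.640) / (5) = 0.128;  y ← (1−ω)·0.000 + ω·0.128 = 0.154

(2.640, 0.154)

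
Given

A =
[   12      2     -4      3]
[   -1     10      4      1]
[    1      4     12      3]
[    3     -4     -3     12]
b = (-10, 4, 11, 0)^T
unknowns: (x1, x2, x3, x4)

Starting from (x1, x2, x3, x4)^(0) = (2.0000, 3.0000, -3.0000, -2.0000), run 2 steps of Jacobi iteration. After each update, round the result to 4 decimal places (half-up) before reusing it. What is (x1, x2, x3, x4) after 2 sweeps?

Iteration 1:
  x1 = (-10 - (2)·3.0000 - (-4)·-3.0000 - (3)·-2.0000) / (12) = -1.8333
  x2 = (4 - (-1)·2.0000 - (4)·-3.0000 - (1)·-2.0000) / (10) = 2.0000
  x3 = (11 - (1)·2.0000 - (4)·3.0000 - (3)·-2.0000) / (12) = 0.2500
  x4 = (0 - (3)·2.0000 - (-4)·3.0000 - (-3)·-3.0000) / (12) = -0.2500
Iteration 2:
  x1 = (-10 - (2)·2.0000 - (-4)·0.2500 - (3)·-0.2500) / (12) = -1.0208
  x2 = (4 - (-1)·-1.8333 - (4)·0.2500 - (1)·-0.2500) / (10) = 0.1417
  x3 = (11 - (1)·-1.8333 - (4)·2.0000 - (3)·-0.2500) / (12) = 0.4653
  x4 = (0 - (3)·-1.8333 - (-4)·2.0000 - (-3)·0.2500) / (12) = 1.1875

(-1.0208, 0.1417, 0.4653, 1.1875)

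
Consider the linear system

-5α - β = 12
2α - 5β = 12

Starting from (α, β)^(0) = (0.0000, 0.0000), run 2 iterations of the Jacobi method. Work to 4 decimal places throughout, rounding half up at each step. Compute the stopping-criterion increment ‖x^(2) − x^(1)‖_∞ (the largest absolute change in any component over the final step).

Iteration 1:
  α = (12 - (-1)·0.0000) / (-5) = -2.4000
  β = (12 - (2)·0.0000) / (-5) = -2.4000
Iteration 2:
  α = (12 - (-1)·-2.4000) / (-5) = -1.9200
  β = (12 - (2)·-2.4000) / (-5) = -3.3600
Change: (0.4800, -0.9600) → max |·| = 0.9600

0.9600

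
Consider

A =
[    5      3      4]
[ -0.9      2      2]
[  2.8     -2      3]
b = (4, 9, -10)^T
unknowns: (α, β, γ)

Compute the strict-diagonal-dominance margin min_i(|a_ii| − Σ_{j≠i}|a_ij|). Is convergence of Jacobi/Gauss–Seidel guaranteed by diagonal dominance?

row 1: |5| − (3+4) = -2
row 2: |2| − (0.9+2) = -0.9
row 3: |3| − (2.8+2) = -1.8
minimum over rows = -2 → not strictly diagonally dominant

-2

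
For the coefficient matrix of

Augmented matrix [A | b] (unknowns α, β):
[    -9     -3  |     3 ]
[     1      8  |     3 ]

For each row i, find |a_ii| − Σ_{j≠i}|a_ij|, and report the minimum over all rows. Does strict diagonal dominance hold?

6

row 1: |-9| − (3) = 6
row 2: |8| − (1) = 7
minimum over rows = 6 → strictly diagonally dominant (convergence guaranteed)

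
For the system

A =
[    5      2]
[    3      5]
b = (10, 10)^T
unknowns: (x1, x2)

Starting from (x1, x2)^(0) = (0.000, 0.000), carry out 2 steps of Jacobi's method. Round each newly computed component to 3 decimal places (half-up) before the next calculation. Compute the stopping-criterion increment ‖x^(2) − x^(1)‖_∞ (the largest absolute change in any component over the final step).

Iteration 1:
  x1 = (10 - (2)·0.000) / (5) = 2.000
  x2 = (10 - (3)·0.000) / (5) = 2.000
Iteration 2:
  x1 = (10 - (2)·2.000) / (5) = 1.200
  x2 = (10 - (3)·2.000) / (5) = 0.800
Change: (-0.800, -1.200) → max |·| = 1.200

1.200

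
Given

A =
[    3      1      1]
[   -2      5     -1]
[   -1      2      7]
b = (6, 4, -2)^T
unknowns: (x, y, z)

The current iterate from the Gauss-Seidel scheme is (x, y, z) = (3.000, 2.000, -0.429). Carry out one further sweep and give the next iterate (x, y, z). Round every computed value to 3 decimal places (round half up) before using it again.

One sweep:
  x = (6 - (1)·2.000 - (1)·-0.429) / (3) = 1.476
  y = (4 - (-2)·1.476 - (-1)·-0.429) / (5) = 1.305
  z = (-2 - (-1)·1.476 - (2)·1.305) / (7) = -0.448

(1.476, 1.305, -0.448)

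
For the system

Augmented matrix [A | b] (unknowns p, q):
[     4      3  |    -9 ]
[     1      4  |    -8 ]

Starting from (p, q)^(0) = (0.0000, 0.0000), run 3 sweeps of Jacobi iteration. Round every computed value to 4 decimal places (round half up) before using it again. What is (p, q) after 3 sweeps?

Iteration 1:
  p = (-9 - (3)·0.0000) / (4) = -2.2500
  q = (-8 - (1)·0.0000) / (4) = -2.0000
Iteration 2:
  p = (-9 - (3)·-2.0000) / (4) = -0.7500
  q = (-8 - (1)·-2.2500) / (4) = -1.4375
Iteration 3:
  p = (-9 - (3)·-1.4375) / (4) = -1.1719
  q = (-8 - (1)·-0.7500) / (4) = -1.8125

(-1.1719, -1.8125)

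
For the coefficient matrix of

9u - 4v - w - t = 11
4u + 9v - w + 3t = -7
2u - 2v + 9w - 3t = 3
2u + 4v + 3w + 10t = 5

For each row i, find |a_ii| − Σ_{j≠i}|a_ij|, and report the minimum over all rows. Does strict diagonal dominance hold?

row 1: |9| − (4+1+1) = 3
row 2: |9| − (4+1+3) = 1
row 3: |9| − (2+2+3) = 2
row 4: |10| − (2+4+3) = 1
minimum over rows = 1 → strictly diagonally dominant (convergence guaranteed)

1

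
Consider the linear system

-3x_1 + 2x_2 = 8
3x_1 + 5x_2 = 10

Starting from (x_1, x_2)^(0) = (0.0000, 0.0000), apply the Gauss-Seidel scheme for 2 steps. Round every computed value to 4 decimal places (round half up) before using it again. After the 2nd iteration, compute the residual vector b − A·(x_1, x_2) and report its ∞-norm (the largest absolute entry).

2.8799

Iteration 1:
  x_1 = (8 - (2)·0.0000) / (-3) = -2.6667
  x_2 = (10 - (3)·-2.6667) / (5) = 3.6000
Iteration 2:
  x_1 = (8 - (2)·3.6000) / (-3) = -0.2667
  x_2 = (10 - (3)·-0.2667) / (5) = 2.1600
Residual b − A·x = (2.8799, 0.0001); ∞-norm = 2.8799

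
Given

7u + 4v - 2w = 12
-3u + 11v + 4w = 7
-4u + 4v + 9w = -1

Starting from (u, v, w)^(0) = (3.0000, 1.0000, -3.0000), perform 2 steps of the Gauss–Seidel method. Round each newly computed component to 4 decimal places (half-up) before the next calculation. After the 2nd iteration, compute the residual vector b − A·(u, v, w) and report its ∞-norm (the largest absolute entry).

3.8581

Iteration 1:
  u = (12 - (4)·1.0000 - (-2)·-3.0000) / (7) = 0.2857
  v = (7 - (-3)·0.2857 - (4)·-3.0000) / (11) = 1.8052
  w = (-1 - (-4)·0.2857 - (4)·1.8052) / (9) = -0.7864
Iteration 2:
  u = (12 - (4)·1.8052 - (-2)·-0.7864) / (7) = 0.4581
  v = (7 - (-3)·0.4581 - (4)·-0.7864) / (11) = 1.0473
  w = (-1 - (-4)·0.4581 - (4)·1.0473) / (9) = -0.3730
Residual b − A·x = (3.8581, -1.6540, 0.0002); ∞-norm = 3.8581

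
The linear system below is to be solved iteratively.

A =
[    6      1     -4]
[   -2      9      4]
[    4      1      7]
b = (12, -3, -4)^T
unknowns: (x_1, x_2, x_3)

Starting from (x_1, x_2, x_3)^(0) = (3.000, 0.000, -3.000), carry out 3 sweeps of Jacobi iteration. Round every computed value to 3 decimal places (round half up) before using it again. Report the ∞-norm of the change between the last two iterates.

Iteration 1:
  x_1 = (12 - (1)·0.000 - (-4)·-3.000) / (6) = 0.000
  x_2 = (-3 - (-2)·3.000 - (4)·-3.000) / (9) = 1.667
  x_3 = (-4 - (4)·3.000 - (1)·0.000) / (7) = -2.286
Iteration 2:
  x_1 = (12 - (1)·1.667 - (-4)·-2.286) / (6) = 0.198
  x_2 = (-3 - (-2)·0.000 - (4)·-2.286) / (9) = 0.683
  x_3 = (-4 - (4)·0.000 - (1)·1.667) / (7) = -0.810
Iteration 3:
  x_1 = (12 - (1)·0.683 - (-4)·-0.810) / (6) = 1.346
  x_2 = (-3 - (-2)·0.198 - (4)·-0.810) / (9) = 0.071
  x_3 = (-4 - (4)·0.198 - (1)·0.683) / (7) = -0.782
Change: (1.148, -0.612, 0.028) → max |·| = 1.148

1.148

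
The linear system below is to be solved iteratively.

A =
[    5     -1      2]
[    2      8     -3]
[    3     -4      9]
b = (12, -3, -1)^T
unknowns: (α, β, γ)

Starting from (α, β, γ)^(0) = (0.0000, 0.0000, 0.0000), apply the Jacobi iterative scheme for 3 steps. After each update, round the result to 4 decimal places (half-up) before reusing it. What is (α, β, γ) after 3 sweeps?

(2.6278, -1.3715, -1.3528)

Iteration 1:
  α = (12 - (-1)·0.0000 - (2)·0.0000) / (5) = 2.4000
  β = (-3 - (2)·0.0000 - (-3)·0.0000) / (8) = -0.3750
  γ = (-1 - (3)·0.0000 - (-4)·0.0000) / (9) = -0.1111
Iteration 2:
  α = (12 - (-1)·-0.3750 - (2)·-0.1111) / (5) = 2.3694
  β = (-3 - (2)·2.4000 - (-3)·-0.1111) / (8) = -1.0167
  γ = (-1 - (3)·2.4000 - (-4)·-0.3750) / (9) = -1.0778
Iteration 3:
  α = (12 - (-1)·-1.0167 - (2)·-1.0778) / (5) = 2.6278
  β = (-3 - (2)·2.3694 - (-3)·-1.0778) / (8) = -1.3715
  γ = (-1 - (3)·2.3694 - (-4)·-1.0167) / (9) = -1.3528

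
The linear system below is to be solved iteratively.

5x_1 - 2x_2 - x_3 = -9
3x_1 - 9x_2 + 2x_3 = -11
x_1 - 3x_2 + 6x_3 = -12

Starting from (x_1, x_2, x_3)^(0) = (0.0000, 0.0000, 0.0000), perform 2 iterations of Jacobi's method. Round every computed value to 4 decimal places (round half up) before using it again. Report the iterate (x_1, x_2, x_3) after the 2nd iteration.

Iteration 1:
  x_1 = (-9 - (-2)·0.0000 - (-1)·0.0000) / (5) = -1.8000
  x_2 = (-11 - (3)·0.0000 - (2)·0.0000) / (-9) = 1.2222
  x_3 = (-12 - (1)·0.0000 - (-3)·0.0000) / (6) = -2.0000
Iteration 2:
  x_1 = (-9 - (-2)·1.2222 - (-1)·-2.0000) / (5) = -1.7111
  x_2 = (-11 - (3)·-1.8000 - (2)·-2.0000) / (-9) = 0.1778
  x_3 = (-12 - (1)·-1.8000 - (-3)·1.2222) / (6) = -1.0889

(-1.7111, 0.1778, -1.0889)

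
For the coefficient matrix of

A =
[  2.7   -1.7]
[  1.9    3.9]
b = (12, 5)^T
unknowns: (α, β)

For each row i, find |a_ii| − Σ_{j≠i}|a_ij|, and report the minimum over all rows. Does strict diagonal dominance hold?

row 1: |2.7| − (1.7) = 1
row 2: |3.9| − (1.9) = 2
minimum over rows = 1 → strictly diagonally dominant (convergence guaranteed)

1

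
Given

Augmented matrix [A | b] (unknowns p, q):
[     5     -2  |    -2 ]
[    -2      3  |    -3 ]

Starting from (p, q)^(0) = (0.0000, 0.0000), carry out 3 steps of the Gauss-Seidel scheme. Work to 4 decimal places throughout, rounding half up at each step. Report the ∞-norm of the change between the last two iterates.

0.1351

Iteration 1:
  p = (-2 - (-2)·0.0000) / (5) = -0.4000
  q = (-3 - (-2)·-0.4000) / (3) = -1.2667
Iteration 2:
  p = (-2 - (-2)·-1.2667) / (5) = -0.9067
  q = (-3 - (-2)·-0.9067) / (3) = -1.6045
Iteration 3:
  p = (-2 - (-2)·-1.6045) / (5) = -1.0418
  q = (-3 - (-2)·-1.0418) / (3) = -1.6945
Change: (-0.1351, -0.0900) → max |·| = 0.1351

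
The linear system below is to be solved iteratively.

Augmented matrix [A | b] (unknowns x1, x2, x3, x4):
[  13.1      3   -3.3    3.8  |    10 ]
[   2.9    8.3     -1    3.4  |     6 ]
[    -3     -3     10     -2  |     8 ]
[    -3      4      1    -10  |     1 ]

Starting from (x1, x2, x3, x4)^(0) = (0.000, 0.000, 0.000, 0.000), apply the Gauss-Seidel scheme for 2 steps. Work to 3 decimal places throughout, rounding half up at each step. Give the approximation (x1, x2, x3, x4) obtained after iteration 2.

Iteration 1:
  x1 = (10 - (3)·0.000 - (-3.3)·0.000 - (3.8)·0.000) / (13.1) = 0.763
  x2 = (6 - (2.9)·0.763 - (-1)·0.000 - (3.4)·0.000) / (8.3) = 0.456
  x3 = (8 - (-3)·0.763 - (-3)·0.456 - (-2)·0.000) / (10) = 1.166
  x4 = (1 - (-3)·0.763 - (4)·0.456 - (1)·1.166) / (-10) = -0.030
Iteration 2:
  x1 = (10 - (3)·0.456 - (-3.3)·1.166 - (3.8)·-0.030) / (13.1) = 0.961
  x2 = (6 - (2.9)·0.961 - (-1)·1.166 - (3.4)·-0.030) / (8.3) = 0.540
  x3 = (8 - (-3)·0.961 - (-3)·0.540 - (-2)·-0.030) / (10) = 1.244
  x4 = (1 - (-3)·0.961 - (4)·0.540 - (1)·1.244) / (-10) = -0.048

(0.961, 0.540, 1.244, -0.048)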